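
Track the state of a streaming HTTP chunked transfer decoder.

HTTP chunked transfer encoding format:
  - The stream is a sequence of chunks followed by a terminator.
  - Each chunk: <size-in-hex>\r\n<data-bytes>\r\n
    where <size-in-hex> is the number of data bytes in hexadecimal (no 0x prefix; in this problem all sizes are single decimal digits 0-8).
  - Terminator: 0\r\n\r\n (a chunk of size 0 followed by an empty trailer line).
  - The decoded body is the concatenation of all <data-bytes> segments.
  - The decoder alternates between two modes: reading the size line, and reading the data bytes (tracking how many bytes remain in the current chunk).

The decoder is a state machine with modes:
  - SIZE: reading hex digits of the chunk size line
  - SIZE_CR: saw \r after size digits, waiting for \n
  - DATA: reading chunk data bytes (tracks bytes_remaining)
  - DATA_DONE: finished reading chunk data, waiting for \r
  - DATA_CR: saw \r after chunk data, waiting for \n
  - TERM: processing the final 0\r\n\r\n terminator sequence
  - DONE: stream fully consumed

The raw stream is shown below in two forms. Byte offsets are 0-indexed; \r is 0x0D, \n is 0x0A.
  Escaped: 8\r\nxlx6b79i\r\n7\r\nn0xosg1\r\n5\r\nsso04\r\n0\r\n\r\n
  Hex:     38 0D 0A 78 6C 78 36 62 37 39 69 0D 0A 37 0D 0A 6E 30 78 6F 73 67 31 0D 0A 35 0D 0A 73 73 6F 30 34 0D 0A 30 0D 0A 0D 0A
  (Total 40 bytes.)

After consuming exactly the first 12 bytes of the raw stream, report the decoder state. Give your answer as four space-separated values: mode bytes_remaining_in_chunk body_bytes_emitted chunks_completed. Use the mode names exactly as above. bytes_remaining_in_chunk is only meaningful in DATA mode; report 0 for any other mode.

Byte 0 = '8': mode=SIZE remaining=0 emitted=0 chunks_done=0
Byte 1 = 0x0D: mode=SIZE_CR remaining=0 emitted=0 chunks_done=0
Byte 2 = 0x0A: mode=DATA remaining=8 emitted=0 chunks_done=0
Byte 3 = 'x': mode=DATA remaining=7 emitted=1 chunks_done=0
Byte 4 = 'l': mode=DATA remaining=6 emitted=2 chunks_done=0
Byte 5 = 'x': mode=DATA remaining=5 emitted=3 chunks_done=0
Byte 6 = '6': mode=DATA remaining=4 emitted=4 chunks_done=0
Byte 7 = 'b': mode=DATA remaining=3 emitted=5 chunks_done=0
Byte 8 = '7': mode=DATA remaining=2 emitted=6 chunks_done=0
Byte 9 = '9': mode=DATA remaining=1 emitted=7 chunks_done=0
Byte 10 = 'i': mode=DATA_DONE remaining=0 emitted=8 chunks_done=0
Byte 11 = 0x0D: mode=DATA_CR remaining=0 emitted=8 chunks_done=0

Answer: DATA_CR 0 8 0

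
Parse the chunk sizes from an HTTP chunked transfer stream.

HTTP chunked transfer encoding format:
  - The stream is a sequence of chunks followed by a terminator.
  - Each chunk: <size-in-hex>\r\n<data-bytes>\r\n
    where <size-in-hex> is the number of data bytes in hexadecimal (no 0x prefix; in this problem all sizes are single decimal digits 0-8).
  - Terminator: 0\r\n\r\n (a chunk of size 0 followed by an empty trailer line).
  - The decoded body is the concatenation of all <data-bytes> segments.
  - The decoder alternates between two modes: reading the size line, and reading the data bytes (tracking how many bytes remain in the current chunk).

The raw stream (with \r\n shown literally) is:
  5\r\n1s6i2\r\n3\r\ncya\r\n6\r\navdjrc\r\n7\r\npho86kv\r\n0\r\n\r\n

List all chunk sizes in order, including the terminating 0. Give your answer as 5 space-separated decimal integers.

Answer: 5 3 6 7 0

Derivation:
Chunk 1: stream[0..1]='5' size=0x5=5, data at stream[3..8]='1s6i2' -> body[0..5], body so far='1s6i2'
Chunk 2: stream[10..11]='3' size=0x3=3, data at stream[13..16]='cya' -> body[5..8], body so far='1s6i2cya'
Chunk 3: stream[18..19]='6' size=0x6=6, data at stream[21..27]='avdjrc' -> body[8..14], body so far='1s6i2cyaavdjrc'
Chunk 4: stream[29..30]='7' size=0x7=7, data at stream[32..39]='pho86kv' -> body[14..21], body so far='1s6i2cyaavdjrcpho86kv'
Chunk 5: stream[41..42]='0' size=0 (terminator). Final body='1s6i2cyaavdjrcpho86kv' (21 bytes)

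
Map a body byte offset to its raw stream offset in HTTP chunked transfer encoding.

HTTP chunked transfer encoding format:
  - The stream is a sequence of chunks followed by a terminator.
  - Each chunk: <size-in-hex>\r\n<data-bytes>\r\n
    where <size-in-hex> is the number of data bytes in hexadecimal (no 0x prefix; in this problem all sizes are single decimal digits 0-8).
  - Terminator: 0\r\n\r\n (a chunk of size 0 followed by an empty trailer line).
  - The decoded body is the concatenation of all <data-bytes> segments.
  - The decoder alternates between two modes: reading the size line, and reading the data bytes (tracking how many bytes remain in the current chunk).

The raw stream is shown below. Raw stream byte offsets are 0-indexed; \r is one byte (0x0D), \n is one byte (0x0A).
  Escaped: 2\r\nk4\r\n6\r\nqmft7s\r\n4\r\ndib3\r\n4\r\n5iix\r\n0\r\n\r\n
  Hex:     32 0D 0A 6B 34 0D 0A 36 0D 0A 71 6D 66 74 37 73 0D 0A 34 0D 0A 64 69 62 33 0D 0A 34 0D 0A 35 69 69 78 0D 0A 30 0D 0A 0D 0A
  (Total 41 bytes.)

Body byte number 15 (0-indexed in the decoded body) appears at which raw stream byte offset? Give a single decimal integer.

Answer: 33

Derivation:
Chunk 1: stream[0..1]='2' size=0x2=2, data at stream[3..5]='k4' -> body[0..2], body so far='k4'
Chunk 2: stream[7..8]='6' size=0x6=6, data at stream[10..16]='qmft7s' -> body[2..8], body so far='k4qmft7s'
Chunk 3: stream[18..19]='4' size=0x4=4, data at stream[21..25]='dib3' -> body[8..12], body so far='k4qmft7sdib3'
Chunk 4: stream[27..28]='4' size=0x4=4, data at stream[30..34]='5iix' -> body[12..16], body so far='k4qmft7sdib35iix'
Chunk 5: stream[36..37]='0' size=0 (terminator). Final body='k4qmft7sdib35iix' (16 bytes)
Body byte 15 at stream offset 33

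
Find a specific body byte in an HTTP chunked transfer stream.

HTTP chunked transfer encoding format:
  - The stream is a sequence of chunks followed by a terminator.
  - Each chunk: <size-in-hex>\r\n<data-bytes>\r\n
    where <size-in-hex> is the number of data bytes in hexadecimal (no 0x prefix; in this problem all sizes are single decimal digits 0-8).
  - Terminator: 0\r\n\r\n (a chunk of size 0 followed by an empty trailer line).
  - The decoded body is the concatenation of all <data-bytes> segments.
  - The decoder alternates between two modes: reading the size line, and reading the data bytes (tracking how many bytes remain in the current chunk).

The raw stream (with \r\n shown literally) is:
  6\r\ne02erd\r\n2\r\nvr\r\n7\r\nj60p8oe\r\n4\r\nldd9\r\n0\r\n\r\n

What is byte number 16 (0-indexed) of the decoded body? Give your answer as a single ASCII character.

Chunk 1: stream[0..1]='6' size=0x6=6, data at stream[3..9]='e02erd' -> body[0..6], body so far='e02erd'
Chunk 2: stream[11..12]='2' size=0x2=2, data at stream[14..16]='vr' -> body[6..8], body so far='e02erdvr'
Chunk 3: stream[18..19]='7' size=0x7=7, data at stream[21..28]='j60p8oe' -> body[8..15], body so far='e02erdvrj60p8oe'
Chunk 4: stream[30..31]='4' size=0x4=4, data at stream[33..37]='ldd9' -> body[15..19], body so far='e02erdvrj60p8oeldd9'
Chunk 5: stream[39..40]='0' size=0 (terminator). Final body='e02erdvrj60p8oeldd9' (19 bytes)
Body byte 16 = 'd'

Answer: d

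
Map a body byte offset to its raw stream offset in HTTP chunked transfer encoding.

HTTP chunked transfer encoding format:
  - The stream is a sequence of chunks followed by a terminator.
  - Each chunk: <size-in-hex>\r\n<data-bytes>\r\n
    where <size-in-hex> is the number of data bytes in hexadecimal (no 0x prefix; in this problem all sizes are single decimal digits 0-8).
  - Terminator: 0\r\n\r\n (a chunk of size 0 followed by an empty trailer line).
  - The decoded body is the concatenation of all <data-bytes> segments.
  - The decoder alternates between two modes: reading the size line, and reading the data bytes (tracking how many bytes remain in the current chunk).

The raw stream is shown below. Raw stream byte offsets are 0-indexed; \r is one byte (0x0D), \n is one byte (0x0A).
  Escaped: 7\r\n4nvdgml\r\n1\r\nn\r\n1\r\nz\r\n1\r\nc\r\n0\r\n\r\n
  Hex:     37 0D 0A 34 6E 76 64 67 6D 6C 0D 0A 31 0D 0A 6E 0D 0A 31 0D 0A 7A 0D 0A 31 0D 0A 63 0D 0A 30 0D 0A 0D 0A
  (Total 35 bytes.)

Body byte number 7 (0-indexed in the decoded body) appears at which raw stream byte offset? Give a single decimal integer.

Answer: 15

Derivation:
Chunk 1: stream[0..1]='7' size=0x7=7, data at stream[3..10]='4nvdgml' -> body[0..7], body so far='4nvdgml'
Chunk 2: stream[12..13]='1' size=0x1=1, data at stream[15..16]='n' -> body[7..8], body so far='4nvdgmln'
Chunk 3: stream[18..19]='1' size=0x1=1, data at stream[21..22]='z' -> body[8..9], body so far='4nvdgmlnz'
Chunk 4: stream[24..25]='1' size=0x1=1, data at stream[27..28]='c' -> body[9..10], body so far='4nvdgmlnzc'
Chunk 5: stream[30..31]='0' size=0 (terminator). Final body='4nvdgmlnzc' (10 bytes)
Body byte 7 at stream offset 15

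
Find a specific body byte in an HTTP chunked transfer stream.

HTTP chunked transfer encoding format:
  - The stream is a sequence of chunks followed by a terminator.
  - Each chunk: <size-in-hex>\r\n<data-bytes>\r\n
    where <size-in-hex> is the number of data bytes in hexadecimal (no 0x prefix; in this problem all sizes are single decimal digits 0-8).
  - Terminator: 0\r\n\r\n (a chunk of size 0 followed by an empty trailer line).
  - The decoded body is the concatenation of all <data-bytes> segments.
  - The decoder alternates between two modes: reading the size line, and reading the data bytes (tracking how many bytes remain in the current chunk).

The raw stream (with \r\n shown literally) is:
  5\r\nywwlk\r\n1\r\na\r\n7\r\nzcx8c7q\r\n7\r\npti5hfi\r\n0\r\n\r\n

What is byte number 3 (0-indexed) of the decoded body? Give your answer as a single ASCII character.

Answer: l

Derivation:
Chunk 1: stream[0..1]='5' size=0x5=5, data at stream[3..8]='ywwlk' -> body[0..5], body so far='ywwlk'
Chunk 2: stream[10..11]='1' size=0x1=1, data at stream[13..14]='a' -> body[5..6], body so far='ywwlka'
Chunk 3: stream[16..17]='7' size=0x7=7, data at stream[19..26]='zcx8c7q' -> body[6..13], body so far='ywwlkazcx8c7q'
Chunk 4: stream[28..29]='7' size=0x7=7, data at stream[31..38]='pti5hfi' -> body[13..20], body so far='ywwlkazcx8c7qpti5hfi'
Chunk 5: stream[40..41]='0' size=0 (terminator). Final body='ywwlkazcx8c7qpti5hfi' (20 bytes)
Body byte 3 = 'l'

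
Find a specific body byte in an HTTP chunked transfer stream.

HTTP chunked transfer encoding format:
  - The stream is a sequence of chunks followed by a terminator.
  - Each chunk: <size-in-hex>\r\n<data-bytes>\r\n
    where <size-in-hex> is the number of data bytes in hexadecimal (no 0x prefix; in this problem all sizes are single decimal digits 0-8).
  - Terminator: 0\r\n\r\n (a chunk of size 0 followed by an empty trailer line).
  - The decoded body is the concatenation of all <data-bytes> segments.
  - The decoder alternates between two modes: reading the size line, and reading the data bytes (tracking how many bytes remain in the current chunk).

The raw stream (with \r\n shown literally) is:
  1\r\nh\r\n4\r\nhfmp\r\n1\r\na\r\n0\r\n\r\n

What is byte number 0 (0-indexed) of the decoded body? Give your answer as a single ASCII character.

Chunk 1: stream[0..1]='1' size=0x1=1, data at stream[3..4]='h' -> body[0..1], body so far='h'
Chunk 2: stream[6..7]='4' size=0x4=4, data at stream[9..13]='hfmp' -> body[1..5], body so far='hhfmp'
Chunk 3: stream[15..16]='1' size=0x1=1, data at stream[18..19]='a' -> body[5..6], body so far='hhfmpa'
Chunk 4: stream[21..22]='0' size=0 (terminator). Final body='hhfmpa' (6 bytes)
Body byte 0 = 'h'

Answer: h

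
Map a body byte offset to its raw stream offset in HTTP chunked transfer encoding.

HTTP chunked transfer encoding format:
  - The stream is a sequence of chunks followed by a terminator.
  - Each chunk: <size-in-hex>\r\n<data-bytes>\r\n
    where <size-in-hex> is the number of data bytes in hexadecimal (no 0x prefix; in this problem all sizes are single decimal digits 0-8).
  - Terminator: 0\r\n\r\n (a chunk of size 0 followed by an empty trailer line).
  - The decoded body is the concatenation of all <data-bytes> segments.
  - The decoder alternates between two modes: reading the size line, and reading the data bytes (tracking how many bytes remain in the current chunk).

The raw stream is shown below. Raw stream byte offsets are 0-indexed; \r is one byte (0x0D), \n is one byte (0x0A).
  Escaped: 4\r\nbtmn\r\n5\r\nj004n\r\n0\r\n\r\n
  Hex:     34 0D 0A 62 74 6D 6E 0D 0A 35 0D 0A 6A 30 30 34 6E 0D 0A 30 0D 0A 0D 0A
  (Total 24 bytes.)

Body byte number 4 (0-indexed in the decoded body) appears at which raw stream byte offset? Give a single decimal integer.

Chunk 1: stream[0..1]='4' size=0x4=4, data at stream[3..7]='btmn' -> body[0..4], body so far='btmn'
Chunk 2: stream[9..10]='5' size=0x5=5, data at stream[12..17]='j004n' -> body[4..9], body so far='btmnj004n'
Chunk 3: stream[19..20]='0' size=0 (terminator). Final body='btmnj004n' (9 bytes)
Body byte 4 at stream offset 12

Answer: 12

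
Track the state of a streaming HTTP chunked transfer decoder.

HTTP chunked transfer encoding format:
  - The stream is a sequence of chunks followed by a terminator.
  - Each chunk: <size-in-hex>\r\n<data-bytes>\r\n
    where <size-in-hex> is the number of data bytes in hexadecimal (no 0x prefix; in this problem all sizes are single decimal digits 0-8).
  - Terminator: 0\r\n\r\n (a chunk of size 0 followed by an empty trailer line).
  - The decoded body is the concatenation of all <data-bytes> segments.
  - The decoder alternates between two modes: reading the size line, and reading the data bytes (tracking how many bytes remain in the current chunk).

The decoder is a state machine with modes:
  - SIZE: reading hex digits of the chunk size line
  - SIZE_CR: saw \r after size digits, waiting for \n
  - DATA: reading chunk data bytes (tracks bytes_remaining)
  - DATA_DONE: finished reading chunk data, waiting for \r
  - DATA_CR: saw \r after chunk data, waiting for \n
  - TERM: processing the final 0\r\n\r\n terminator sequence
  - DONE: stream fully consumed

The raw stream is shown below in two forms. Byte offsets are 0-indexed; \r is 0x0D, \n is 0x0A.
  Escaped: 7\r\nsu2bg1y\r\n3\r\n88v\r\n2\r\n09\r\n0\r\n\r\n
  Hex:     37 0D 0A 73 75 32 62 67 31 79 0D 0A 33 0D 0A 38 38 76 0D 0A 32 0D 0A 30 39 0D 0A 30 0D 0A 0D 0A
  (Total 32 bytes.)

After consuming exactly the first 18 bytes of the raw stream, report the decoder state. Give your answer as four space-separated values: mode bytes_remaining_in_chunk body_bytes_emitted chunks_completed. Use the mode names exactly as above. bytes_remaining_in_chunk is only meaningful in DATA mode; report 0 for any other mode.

Byte 0 = '7': mode=SIZE remaining=0 emitted=0 chunks_done=0
Byte 1 = 0x0D: mode=SIZE_CR remaining=0 emitted=0 chunks_done=0
Byte 2 = 0x0A: mode=DATA remaining=7 emitted=0 chunks_done=0
Byte 3 = 's': mode=DATA remaining=6 emitted=1 chunks_done=0
Byte 4 = 'u': mode=DATA remaining=5 emitted=2 chunks_done=0
Byte 5 = '2': mode=DATA remaining=4 emitted=3 chunks_done=0
Byte 6 = 'b': mode=DATA remaining=3 emitted=4 chunks_done=0
Byte 7 = 'g': mode=DATA remaining=2 emitted=5 chunks_done=0
Byte 8 = '1': mode=DATA remaining=1 emitted=6 chunks_done=0
Byte 9 = 'y': mode=DATA_DONE remaining=0 emitted=7 chunks_done=0
Byte 10 = 0x0D: mode=DATA_CR remaining=0 emitted=7 chunks_done=0
Byte 11 = 0x0A: mode=SIZE remaining=0 emitted=7 chunks_done=1
Byte 12 = '3': mode=SIZE remaining=0 emitted=7 chunks_done=1
Byte 13 = 0x0D: mode=SIZE_CR remaining=0 emitted=7 chunks_done=1
Byte 14 = 0x0A: mode=DATA remaining=3 emitted=7 chunks_done=1
Byte 15 = '8': mode=DATA remaining=2 emitted=8 chunks_done=1
Byte 16 = '8': mode=DATA remaining=1 emitted=9 chunks_done=1
Byte 17 = 'v': mode=DATA_DONE remaining=0 emitted=10 chunks_done=1

Answer: DATA_DONE 0 10 1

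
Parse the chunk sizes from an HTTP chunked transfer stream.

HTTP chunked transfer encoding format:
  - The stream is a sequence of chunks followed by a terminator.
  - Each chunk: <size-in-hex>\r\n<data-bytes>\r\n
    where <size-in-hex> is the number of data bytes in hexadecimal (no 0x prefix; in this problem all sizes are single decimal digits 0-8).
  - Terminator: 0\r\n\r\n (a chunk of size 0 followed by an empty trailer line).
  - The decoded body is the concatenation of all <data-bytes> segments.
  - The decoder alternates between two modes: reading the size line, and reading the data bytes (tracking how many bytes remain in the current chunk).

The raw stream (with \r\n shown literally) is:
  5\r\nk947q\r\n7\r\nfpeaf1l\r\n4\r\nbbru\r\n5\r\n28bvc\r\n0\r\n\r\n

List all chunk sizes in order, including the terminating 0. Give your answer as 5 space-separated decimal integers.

Chunk 1: stream[0..1]='5' size=0x5=5, data at stream[3..8]='k947q' -> body[0..5], body so far='k947q'
Chunk 2: stream[10..11]='7' size=0x7=7, data at stream[13..20]='fpeaf1l' -> body[5..12], body so far='k947qfpeaf1l'
Chunk 3: stream[22..23]='4' size=0x4=4, data at stream[25..29]='bbru' -> body[12..16], body so far='k947qfpeaf1lbbru'
Chunk 4: stream[31..32]='5' size=0x5=5, data at stream[34..39]='28bvc' -> body[16..21], body so far='k947qfpeaf1lbbru28bvc'
Chunk 5: stream[41..42]='0' size=0 (terminator). Final body='k947qfpeaf1lbbru28bvc' (21 bytes)

Answer: 5 7 4 5 0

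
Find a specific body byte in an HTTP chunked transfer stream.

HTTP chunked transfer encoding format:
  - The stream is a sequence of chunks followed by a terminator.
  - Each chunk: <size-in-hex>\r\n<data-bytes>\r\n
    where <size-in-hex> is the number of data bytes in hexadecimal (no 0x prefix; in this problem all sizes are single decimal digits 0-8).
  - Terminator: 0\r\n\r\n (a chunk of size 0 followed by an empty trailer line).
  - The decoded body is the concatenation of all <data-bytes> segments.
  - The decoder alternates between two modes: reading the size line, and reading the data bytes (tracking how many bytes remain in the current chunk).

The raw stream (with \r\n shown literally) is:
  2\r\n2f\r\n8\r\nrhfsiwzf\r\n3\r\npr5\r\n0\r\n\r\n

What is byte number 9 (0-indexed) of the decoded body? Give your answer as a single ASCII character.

Chunk 1: stream[0..1]='2' size=0x2=2, data at stream[3..5]='2f' -> body[0..2], body so far='2f'
Chunk 2: stream[7..8]='8' size=0x8=8, data at stream[10..18]='rhfsiwzf' -> body[2..10], body so far='2frhfsiwzf'
Chunk 3: stream[20..21]='3' size=0x3=3, data at stream[23..26]='pr5' -> body[10..13], body so far='2frhfsiwzfpr5'
Chunk 4: stream[28..29]='0' size=0 (terminator). Final body='2frhfsiwzfpr5' (13 bytes)
Body byte 9 = 'f'

Answer: f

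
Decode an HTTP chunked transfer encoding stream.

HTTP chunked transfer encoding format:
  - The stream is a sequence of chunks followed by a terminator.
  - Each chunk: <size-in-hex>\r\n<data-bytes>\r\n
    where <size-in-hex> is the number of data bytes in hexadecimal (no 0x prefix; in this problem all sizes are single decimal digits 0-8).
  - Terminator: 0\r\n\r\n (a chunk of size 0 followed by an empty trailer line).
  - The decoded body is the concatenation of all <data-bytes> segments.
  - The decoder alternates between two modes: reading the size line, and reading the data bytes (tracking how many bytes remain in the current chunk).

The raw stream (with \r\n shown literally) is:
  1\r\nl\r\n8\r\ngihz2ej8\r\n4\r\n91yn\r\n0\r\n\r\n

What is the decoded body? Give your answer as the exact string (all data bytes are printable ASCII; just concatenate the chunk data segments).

Answer: lgihz2ej891yn

Derivation:
Chunk 1: stream[0..1]='1' size=0x1=1, data at stream[3..4]='l' -> body[0..1], body so far='l'
Chunk 2: stream[6..7]='8' size=0x8=8, data at stream[9..17]='gihz2ej8' -> body[1..9], body so far='lgihz2ej8'
Chunk 3: stream[19..20]='4' size=0x4=4, data at stream[22..26]='91yn' -> body[9..13], body so far='lgihz2ej891yn'
Chunk 4: stream[28..29]='0' size=0 (terminator). Final body='lgihz2ej891yn' (13 bytes)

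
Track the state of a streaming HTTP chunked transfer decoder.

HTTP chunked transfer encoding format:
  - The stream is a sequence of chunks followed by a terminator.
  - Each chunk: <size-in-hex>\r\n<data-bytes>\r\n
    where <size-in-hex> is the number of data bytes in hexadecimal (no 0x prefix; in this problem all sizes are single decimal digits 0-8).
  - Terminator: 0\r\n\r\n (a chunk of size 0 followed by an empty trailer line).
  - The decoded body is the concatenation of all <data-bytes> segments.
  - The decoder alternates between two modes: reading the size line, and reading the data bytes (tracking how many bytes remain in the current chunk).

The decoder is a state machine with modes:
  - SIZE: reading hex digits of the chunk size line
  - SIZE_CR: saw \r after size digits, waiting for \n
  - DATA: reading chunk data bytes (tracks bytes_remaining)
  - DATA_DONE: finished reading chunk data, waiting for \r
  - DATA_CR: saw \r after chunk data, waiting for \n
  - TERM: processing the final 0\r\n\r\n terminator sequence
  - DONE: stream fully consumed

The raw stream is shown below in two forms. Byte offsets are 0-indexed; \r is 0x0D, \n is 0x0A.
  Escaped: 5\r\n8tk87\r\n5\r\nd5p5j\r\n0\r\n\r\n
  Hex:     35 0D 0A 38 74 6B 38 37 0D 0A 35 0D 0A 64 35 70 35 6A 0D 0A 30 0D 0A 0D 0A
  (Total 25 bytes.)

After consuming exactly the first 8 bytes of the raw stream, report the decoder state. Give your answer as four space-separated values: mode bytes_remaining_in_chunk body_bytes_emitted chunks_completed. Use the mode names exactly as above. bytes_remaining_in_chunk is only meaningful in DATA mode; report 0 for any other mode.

Answer: DATA_DONE 0 5 0

Derivation:
Byte 0 = '5': mode=SIZE remaining=0 emitted=0 chunks_done=0
Byte 1 = 0x0D: mode=SIZE_CR remaining=0 emitted=0 chunks_done=0
Byte 2 = 0x0A: mode=DATA remaining=5 emitted=0 chunks_done=0
Byte 3 = '8': mode=DATA remaining=4 emitted=1 chunks_done=0
Byte 4 = 't': mode=DATA remaining=3 emitted=2 chunks_done=0
Byte 5 = 'k': mode=DATA remaining=2 emitted=3 chunks_done=0
Byte 6 = '8': mode=DATA remaining=1 emitted=4 chunks_done=0
Byte 7 = '7': mode=DATA_DONE remaining=0 emitted=5 chunks_done=0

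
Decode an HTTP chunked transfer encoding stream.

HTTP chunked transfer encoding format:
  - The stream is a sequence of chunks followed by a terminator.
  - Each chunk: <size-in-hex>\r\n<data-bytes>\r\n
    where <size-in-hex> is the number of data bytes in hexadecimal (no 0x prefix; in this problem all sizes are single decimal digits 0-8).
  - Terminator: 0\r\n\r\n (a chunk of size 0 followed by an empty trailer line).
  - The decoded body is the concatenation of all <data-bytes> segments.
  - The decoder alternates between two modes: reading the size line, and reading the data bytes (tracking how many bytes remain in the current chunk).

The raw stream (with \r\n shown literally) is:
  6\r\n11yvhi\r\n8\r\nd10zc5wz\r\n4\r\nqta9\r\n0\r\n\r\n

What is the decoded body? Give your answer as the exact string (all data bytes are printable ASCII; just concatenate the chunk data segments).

Chunk 1: stream[0..1]='6' size=0x6=6, data at stream[3..9]='11yvhi' -> body[0..6], body so far='11yvhi'
Chunk 2: stream[11..12]='8' size=0x8=8, data at stream[14..22]='d10zc5wz' -> body[6..14], body so far='11yvhid10zc5wz'
Chunk 3: stream[24..25]='4' size=0x4=4, data at stream[27..31]='qta9' -> body[14..18], body so far='11yvhid10zc5wzqta9'
Chunk 4: stream[33..34]='0' size=0 (terminator). Final body='11yvhid10zc5wzqta9' (18 bytes)

Answer: 11yvhid10zc5wzqta9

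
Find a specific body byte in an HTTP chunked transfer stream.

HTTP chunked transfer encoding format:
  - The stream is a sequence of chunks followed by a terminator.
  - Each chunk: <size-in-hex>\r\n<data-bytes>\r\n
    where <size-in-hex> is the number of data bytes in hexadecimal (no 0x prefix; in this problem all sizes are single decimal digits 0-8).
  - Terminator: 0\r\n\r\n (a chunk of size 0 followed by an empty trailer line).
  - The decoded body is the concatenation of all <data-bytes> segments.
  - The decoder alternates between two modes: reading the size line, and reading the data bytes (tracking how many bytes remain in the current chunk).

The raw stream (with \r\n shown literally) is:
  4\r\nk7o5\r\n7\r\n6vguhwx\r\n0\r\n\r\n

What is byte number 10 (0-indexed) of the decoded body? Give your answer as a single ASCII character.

Answer: x

Derivation:
Chunk 1: stream[0..1]='4' size=0x4=4, data at stream[3..7]='k7o5' -> body[0..4], body so far='k7o5'
Chunk 2: stream[9..10]='7' size=0x7=7, data at stream[12..19]='6vguhwx' -> body[4..11], body so far='k7o56vguhwx'
Chunk 3: stream[21..22]='0' size=0 (terminator). Final body='k7o56vguhwx' (11 bytes)
Body byte 10 = 'x'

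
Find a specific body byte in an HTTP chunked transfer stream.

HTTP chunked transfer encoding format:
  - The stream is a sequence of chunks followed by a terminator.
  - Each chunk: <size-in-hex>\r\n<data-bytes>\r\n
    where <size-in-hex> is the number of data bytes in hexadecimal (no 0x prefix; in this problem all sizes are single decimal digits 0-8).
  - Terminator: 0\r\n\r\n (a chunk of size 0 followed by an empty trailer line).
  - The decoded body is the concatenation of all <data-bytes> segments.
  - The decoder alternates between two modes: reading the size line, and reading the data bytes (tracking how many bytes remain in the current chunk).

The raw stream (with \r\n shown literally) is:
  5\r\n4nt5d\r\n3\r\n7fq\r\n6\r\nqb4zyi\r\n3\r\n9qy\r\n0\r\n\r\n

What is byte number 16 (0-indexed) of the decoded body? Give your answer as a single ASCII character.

Chunk 1: stream[0..1]='5' size=0x5=5, data at stream[3..8]='4nt5d' -> body[0..5], body so far='4nt5d'
Chunk 2: stream[10..11]='3' size=0x3=3, data at stream[13..16]='7fq' -> body[5..8], body so far='4nt5d7fq'
Chunk 3: stream[18..19]='6' size=0x6=6, data at stream[21..27]='qb4zyi' -> body[8..14], body so far='4nt5d7fqqb4zyi'
Chunk 4: stream[29..30]='3' size=0x3=3, data at stream[32..35]='9qy' -> body[14..17], body so far='4nt5d7fqqb4zyi9qy'
Chunk 5: stream[37..38]='0' size=0 (terminator). Final body='4nt5d7fqqb4zyi9qy' (17 bytes)
Body byte 16 = 'y'

Answer: y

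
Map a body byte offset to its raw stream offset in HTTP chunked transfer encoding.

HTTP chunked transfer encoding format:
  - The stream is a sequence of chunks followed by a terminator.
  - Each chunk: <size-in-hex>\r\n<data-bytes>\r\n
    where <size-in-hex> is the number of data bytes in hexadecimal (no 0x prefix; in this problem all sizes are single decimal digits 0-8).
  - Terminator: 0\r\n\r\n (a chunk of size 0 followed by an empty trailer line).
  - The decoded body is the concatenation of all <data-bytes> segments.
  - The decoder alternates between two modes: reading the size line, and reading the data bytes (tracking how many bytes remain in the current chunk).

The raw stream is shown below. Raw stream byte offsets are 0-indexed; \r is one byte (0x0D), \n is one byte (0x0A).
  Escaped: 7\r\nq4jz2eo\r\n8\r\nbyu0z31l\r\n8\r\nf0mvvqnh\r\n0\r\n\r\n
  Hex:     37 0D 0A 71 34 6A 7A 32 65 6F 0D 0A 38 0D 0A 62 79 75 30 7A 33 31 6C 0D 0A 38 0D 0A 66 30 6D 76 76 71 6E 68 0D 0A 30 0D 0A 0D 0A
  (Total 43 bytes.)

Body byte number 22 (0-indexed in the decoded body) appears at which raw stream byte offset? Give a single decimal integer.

Chunk 1: stream[0..1]='7' size=0x7=7, data at stream[3..10]='q4jz2eo' -> body[0..7], body so far='q4jz2eo'
Chunk 2: stream[12..13]='8' size=0x8=8, data at stream[15..23]='byu0z31l' -> body[7..15], body so far='q4jz2eobyu0z31l'
Chunk 3: stream[25..26]='8' size=0x8=8, data at stream[28..36]='f0mvvqnh' -> body[15..23], body so far='q4jz2eobyu0z31lf0mvvqnh'
Chunk 4: stream[38..39]='0' size=0 (terminator). Final body='q4jz2eobyu0z31lf0mvvqnh' (23 bytes)
Body byte 22 at stream offset 35

Answer: 35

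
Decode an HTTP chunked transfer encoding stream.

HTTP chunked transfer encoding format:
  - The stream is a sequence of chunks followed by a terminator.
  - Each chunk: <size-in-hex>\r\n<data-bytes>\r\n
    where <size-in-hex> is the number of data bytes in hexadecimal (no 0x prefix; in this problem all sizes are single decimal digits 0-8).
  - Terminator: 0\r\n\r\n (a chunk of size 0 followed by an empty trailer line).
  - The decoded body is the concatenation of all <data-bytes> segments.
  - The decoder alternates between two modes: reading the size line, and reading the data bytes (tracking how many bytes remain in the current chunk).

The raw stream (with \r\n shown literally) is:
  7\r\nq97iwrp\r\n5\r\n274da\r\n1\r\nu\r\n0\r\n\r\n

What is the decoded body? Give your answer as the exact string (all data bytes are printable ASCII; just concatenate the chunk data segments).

Answer: q97iwrp274dau

Derivation:
Chunk 1: stream[0..1]='7' size=0x7=7, data at stream[3..10]='q97iwrp' -> body[0..7], body so far='q97iwrp'
Chunk 2: stream[12..13]='5' size=0x5=5, data at stream[15..20]='274da' -> body[7..12], body so far='q97iwrp274da'
Chunk 3: stream[22..23]='1' size=0x1=1, data at stream[25..26]='u' -> body[12..13], body so far='q97iwrp274dau'
Chunk 4: stream[28..29]='0' size=0 (terminator). Final body='q97iwrp274dau' (13 bytes)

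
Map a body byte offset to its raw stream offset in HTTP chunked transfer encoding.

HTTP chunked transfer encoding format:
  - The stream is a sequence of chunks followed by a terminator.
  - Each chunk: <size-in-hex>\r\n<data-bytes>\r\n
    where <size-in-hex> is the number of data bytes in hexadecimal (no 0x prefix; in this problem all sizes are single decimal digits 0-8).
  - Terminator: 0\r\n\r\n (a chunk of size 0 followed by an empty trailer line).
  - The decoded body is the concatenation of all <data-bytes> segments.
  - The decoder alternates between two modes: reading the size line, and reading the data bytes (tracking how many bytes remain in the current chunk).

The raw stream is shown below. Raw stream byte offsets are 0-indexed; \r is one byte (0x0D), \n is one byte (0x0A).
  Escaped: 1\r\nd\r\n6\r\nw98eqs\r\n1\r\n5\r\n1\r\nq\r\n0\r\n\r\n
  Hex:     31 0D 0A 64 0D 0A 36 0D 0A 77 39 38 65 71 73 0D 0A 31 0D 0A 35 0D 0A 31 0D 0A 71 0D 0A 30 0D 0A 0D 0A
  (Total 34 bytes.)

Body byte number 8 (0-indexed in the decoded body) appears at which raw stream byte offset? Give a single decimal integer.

Answer: 26

Derivation:
Chunk 1: stream[0..1]='1' size=0x1=1, data at stream[3..4]='d' -> body[0..1], body so far='d'
Chunk 2: stream[6..7]='6' size=0x6=6, data at stream[9..15]='w98eqs' -> body[1..7], body so far='dw98eqs'
Chunk 3: stream[17..18]='1' size=0x1=1, data at stream[20..21]='5' -> body[7..8], body so far='dw98eqs5'
Chunk 4: stream[23..24]='1' size=0x1=1, data at stream[26..27]='q' -> body[8..9], body so far='dw98eqs5q'
Chunk 5: stream[29..30]='0' size=0 (terminator). Final body='dw98eqs5q' (9 bytes)
Body byte 8 at stream offset 26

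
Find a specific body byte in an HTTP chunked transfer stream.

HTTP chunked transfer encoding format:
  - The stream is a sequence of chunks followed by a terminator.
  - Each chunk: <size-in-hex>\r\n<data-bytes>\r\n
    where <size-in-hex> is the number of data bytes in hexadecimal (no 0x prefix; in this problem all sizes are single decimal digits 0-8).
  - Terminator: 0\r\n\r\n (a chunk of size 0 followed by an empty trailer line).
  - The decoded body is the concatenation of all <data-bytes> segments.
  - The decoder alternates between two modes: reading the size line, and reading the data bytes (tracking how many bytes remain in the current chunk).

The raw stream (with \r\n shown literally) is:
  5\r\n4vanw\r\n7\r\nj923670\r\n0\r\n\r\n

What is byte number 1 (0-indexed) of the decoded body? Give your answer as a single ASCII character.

Chunk 1: stream[0..1]='5' size=0x5=5, data at stream[3..8]='4vanw' -> body[0..5], body so far='4vanw'
Chunk 2: stream[10..11]='7' size=0x7=7, data at stream[13..20]='j923670' -> body[5..12], body so far='4vanwj923670'
Chunk 3: stream[22..23]='0' size=0 (terminator). Final body='4vanwj923670' (12 bytes)
Body byte 1 = 'v'

Answer: v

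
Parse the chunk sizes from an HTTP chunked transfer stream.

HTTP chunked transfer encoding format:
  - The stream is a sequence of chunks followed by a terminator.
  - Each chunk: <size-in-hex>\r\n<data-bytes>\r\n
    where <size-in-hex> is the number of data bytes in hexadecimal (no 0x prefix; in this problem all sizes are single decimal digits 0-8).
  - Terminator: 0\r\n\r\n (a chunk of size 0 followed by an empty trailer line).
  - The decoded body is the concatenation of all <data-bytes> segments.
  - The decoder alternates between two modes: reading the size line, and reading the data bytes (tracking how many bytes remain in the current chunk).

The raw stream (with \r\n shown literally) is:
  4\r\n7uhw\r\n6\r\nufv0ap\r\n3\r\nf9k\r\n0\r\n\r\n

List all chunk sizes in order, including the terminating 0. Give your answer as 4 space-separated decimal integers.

Answer: 4 6 3 0

Derivation:
Chunk 1: stream[0..1]='4' size=0x4=4, data at stream[3..7]='7uhw' -> body[0..4], body so far='7uhw'
Chunk 2: stream[9..10]='6' size=0x6=6, data at stream[12..18]='ufv0ap' -> body[4..10], body so far='7uhwufv0ap'
Chunk 3: stream[20..21]='3' size=0x3=3, data at stream[23..26]='f9k' -> body[10..13], body so far='7uhwufv0apf9k'
Chunk 4: stream[28..29]='0' size=0 (terminator). Final body='7uhwufv0apf9k' (13 bytes)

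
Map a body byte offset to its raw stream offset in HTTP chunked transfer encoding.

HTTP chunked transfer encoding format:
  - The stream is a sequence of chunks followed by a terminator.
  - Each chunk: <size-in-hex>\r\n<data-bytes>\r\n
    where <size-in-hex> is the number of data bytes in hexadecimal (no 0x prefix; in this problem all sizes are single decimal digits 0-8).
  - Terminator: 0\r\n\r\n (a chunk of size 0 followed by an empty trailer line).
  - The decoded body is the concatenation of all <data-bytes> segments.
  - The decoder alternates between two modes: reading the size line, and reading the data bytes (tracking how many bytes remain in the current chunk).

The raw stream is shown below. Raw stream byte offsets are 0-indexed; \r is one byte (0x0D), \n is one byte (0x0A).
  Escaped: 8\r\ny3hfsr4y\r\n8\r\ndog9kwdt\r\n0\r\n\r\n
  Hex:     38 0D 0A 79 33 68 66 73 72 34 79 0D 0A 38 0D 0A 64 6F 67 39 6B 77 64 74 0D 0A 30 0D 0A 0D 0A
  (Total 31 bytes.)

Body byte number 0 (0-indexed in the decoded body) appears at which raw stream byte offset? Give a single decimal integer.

Answer: 3

Derivation:
Chunk 1: stream[0..1]='8' size=0x8=8, data at stream[3..11]='y3hfsr4y' -> body[0..8], body so far='y3hfsr4y'
Chunk 2: stream[13..14]='8' size=0x8=8, data at stream[16..24]='dog9kwdt' -> body[8..16], body so far='y3hfsr4ydog9kwdt'
Chunk 3: stream[26..27]='0' size=0 (terminator). Final body='y3hfsr4ydog9kwdt' (16 bytes)
Body byte 0 at stream offset 3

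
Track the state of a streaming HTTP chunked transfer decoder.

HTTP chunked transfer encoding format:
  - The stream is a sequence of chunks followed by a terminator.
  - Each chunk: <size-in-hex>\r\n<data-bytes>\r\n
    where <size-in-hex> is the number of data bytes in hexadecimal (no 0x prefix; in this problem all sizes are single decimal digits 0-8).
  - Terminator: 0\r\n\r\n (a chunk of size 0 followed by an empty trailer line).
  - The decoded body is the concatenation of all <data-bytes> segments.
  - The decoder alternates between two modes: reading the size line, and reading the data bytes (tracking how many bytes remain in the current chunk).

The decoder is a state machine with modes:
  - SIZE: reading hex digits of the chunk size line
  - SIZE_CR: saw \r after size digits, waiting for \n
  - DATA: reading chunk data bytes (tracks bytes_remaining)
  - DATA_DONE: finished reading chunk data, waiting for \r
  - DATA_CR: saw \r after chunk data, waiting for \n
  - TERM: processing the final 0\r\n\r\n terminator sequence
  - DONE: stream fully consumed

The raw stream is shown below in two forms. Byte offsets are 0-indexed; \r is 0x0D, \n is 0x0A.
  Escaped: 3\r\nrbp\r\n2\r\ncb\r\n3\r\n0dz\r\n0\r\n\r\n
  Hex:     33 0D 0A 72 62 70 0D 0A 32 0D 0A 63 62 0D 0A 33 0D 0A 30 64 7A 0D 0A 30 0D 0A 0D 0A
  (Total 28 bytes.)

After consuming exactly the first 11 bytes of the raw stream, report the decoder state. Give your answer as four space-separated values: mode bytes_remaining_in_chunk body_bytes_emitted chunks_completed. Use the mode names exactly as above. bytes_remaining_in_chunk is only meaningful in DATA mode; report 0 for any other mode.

Answer: DATA 2 3 1

Derivation:
Byte 0 = '3': mode=SIZE remaining=0 emitted=0 chunks_done=0
Byte 1 = 0x0D: mode=SIZE_CR remaining=0 emitted=0 chunks_done=0
Byte 2 = 0x0A: mode=DATA remaining=3 emitted=0 chunks_done=0
Byte 3 = 'r': mode=DATA remaining=2 emitted=1 chunks_done=0
Byte 4 = 'b': mode=DATA remaining=1 emitted=2 chunks_done=0
Byte 5 = 'p': mode=DATA_DONE remaining=0 emitted=3 chunks_done=0
Byte 6 = 0x0D: mode=DATA_CR remaining=0 emitted=3 chunks_done=0
Byte 7 = 0x0A: mode=SIZE remaining=0 emitted=3 chunks_done=1
Byte 8 = '2': mode=SIZE remaining=0 emitted=3 chunks_done=1
Byte 9 = 0x0D: mode=SIZE_CR remaining=0 emitted=3 chunks_done=1
Byte 10 = 0x0A: mode=DATA remaining=2 emitted=3 chunks_done=1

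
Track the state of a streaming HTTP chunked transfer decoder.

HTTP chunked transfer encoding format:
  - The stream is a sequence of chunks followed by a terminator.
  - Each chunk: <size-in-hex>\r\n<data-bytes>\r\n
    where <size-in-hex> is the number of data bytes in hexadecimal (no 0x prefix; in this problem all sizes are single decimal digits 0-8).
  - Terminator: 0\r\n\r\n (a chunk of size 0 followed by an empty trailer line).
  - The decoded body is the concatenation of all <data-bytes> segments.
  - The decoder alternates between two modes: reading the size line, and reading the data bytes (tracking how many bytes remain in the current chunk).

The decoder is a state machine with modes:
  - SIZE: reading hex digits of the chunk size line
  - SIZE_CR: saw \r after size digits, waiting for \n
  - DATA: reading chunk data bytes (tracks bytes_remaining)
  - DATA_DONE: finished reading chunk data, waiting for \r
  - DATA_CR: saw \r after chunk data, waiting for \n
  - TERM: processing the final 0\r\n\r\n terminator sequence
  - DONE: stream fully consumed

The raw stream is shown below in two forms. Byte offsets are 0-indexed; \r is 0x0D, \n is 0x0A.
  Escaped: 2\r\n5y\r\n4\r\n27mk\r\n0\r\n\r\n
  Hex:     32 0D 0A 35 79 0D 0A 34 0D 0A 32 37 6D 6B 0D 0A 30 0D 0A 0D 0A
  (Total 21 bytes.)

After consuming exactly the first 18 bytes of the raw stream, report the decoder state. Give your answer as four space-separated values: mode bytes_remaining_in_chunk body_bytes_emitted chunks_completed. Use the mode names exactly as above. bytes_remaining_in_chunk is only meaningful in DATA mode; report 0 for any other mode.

Answer: SIZE_CR 0 6 2

Derivation:
Byte 0 = '2': mode=SIZE remaining=0 emitted=0 chunks_done=0
Byte 1 = 0x0D: mode=SIZE_CR remaining=0 emitted=0 chunks_done=0
Byte 2 = 0x0A: mode=DATA remaining=2 emitted=0 chunks_done=0
Byte 3 = '5': mode=DATA remaining=1 emitted=1 chunks_done=0
Byte 4 = 'y': mode=DATA_DONE remaining=0 emitted=2 chunks_done=0
Byte 5 = 0x0D: mode=DATA_CR remaining=0 emitted=2 chunks_done=0
Byte 6 = 0x0A: mode=SIZE remaining=0 emitted=2 chunks_done=1
Byte 7 = '4': mode=SIZE remaining=0 emitted=2 chunks_done=1
Byte 8 = 0x0D: mode=SIZE_CR remaining=0 emitted=2 chunks_done=1
Byte 9 = 0x0A: mode=DATA remaining=4 emitted=2 chunks_done=1
Byte 10 = '2': mode=DATA remaining=3 emitted=3 chunks_done=1
Byte 11 = '7': mode=DATA remaining=2 emitted=4 chunks_done=1
Byte 12 = 'm': mode=DATA remaining=1 emitted=5 chunks_done=1
Byte 13 = 'k': mode=DATA_DONE remaining=0 emitted=6 chunks_done=1
Byte 14 = 0x0D: mode=DATA_CR remaining=0 emitted=6 chunks_done=1
Byte 15 = 0x0A: mode=SIZE remaining=0 emitted=6 chunks_done=2
Byte 16 = '0': mode=SIZE remaining=0 emitted=6 chunks_done=2
Byte 17 = 0x0D: mode=SIZE_CR remaining=0 emitted=6 chunks_done=2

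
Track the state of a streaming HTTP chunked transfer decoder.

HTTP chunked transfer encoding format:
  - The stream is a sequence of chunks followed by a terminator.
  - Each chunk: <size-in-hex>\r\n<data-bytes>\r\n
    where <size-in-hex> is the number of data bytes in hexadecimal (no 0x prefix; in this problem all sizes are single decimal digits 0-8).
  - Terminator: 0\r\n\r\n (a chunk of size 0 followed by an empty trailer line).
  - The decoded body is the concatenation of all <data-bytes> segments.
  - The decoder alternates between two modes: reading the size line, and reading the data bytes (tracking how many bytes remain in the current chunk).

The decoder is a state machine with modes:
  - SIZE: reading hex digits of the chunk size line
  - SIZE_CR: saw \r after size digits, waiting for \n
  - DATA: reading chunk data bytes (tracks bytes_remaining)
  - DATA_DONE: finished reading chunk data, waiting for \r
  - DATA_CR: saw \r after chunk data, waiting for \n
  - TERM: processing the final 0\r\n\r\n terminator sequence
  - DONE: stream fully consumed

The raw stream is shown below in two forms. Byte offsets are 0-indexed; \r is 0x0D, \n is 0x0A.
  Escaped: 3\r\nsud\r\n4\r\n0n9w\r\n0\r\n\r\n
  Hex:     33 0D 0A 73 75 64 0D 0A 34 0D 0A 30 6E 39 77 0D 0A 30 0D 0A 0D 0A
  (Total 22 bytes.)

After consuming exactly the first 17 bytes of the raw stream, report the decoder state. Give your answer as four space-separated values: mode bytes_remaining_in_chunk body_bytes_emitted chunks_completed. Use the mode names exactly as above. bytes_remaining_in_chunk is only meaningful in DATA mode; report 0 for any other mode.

Byte 0 = '3': mode=SIZE remaining=0 emitted=0 chunks_done=0
Byte 1 = 0x0D: mode=SIZE_CR remaining=0 emitted=0 chunks_done=0
Byte 2 = 0x0A: mode=DATA remaining=3 emitted=0 chunks_done=0
Byte 3 = 's': mode=DATA remaining=2 emitted=1 chunks_done=0
Byte 4 = 'u': mode=DATA remaining=1 emitted=2 chunks_done=0
Byte 5 = 'd': mode=DATA_DONE remaining=0 emitted=3 chunks_done=0
Byte 6 = 0x0D: mode=DATA_CR remaining=0 emitted=3 chunks_done=0
Byte 7 = 0x0A: mode=SIZE remaining=0 emitted=3 chunks_done=1
Byte 8 = '4': mode=SIZE remaining=0 emitted=3 chunks_done=1
Byte 9 = 0x0D: mode=SIZE_CR remaining=0 emitted=3 chunks_done=1
Byte 10 = 0x0A: mode=DATA remaining=4 emitted=3 chunks_done=1
Byte 11 = '0': mode=DATA remaining=3 emitted=4 chunks_done=1
Byte 12 = 'n': mode=DATA remaining=2 emitted=5 chunks_done=1
Byte 13 = '9': mode=DATA remaining=1 emitted=6 chunks_done=1
Byte 14 = 'w': mode=DATA_DONE remaining=0 emitted=7 chunks_done=1
Byte 15 = 0x0D: mode=DATA_CR remaining=0 emitted=7 chunks_done=1
Byte 16 = 0x0A: mode=SIZE remaining=0 emitted=7 chunks_done=2

Answer: SIZE 0 7 2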